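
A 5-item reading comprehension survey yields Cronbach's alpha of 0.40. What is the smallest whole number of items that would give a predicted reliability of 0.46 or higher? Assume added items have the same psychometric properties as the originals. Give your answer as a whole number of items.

Rearranging the Spearman-Brown formula for n,
n = r*(1 − r) / [ r (1 − r*) ]
n = 0.46 × (1 − 0.40) / [ 0.40 × (1 − 0.46) ]
  = 0.2760 / 0.2160 = 1.2778
So the test needs 1.2778 × 5 ≈ 6.39 items; rounding up, 7.

7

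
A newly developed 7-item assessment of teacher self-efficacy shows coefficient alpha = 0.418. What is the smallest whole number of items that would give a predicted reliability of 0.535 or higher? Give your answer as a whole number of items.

Spearman-Brown solved for the length factor n:
n = r_target (1 − r_old) / [ r_old (1 − r_target) ]
n = [0.535 × 0.582] / [0.418 × 0.465]
n = 0.311370 / 0.194370 ≈ 1.6019
1.6019 × 7 = 11.21 → 12 items

12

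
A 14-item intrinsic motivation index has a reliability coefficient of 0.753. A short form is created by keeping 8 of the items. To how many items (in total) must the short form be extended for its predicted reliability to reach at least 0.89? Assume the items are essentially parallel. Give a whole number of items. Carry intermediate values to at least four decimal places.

Short-form reliability: n = 8/14 = 0.5714; r_8 = n·r/(1+(n−1)r) ≈ 0.6353
Then solve for n' with r_old = 0.6353, r_target = 0.89: n' = 0.89(1 − 0.6353)/[0.6353(1 − 0.89)] = 4.6447
Items = 4.6447 × 8 ≈ 37.16 → 38

38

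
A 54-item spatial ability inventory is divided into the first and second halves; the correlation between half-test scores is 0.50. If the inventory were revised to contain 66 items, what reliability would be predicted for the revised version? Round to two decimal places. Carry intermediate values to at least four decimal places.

Spearman-Brown correction (n = 2): r_full = 2·0.50/(1 + 0.50) = 0.6667
Length factor from 54 to 66 items: n = 66/54 = 1.2222
r_new = n·r_full / (1 + (n − 1)·r_full) = 0.8148 / 1.1481 ≈ 0.7097

0.71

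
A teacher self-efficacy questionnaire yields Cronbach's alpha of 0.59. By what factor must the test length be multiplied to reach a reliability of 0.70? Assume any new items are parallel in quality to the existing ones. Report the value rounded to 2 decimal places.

n = 0.70 × (1 − 0.59) / [ 0.59 × (1 − 0.70) ]
  = 0.2870 / 0.1770 = 1.6215

1.62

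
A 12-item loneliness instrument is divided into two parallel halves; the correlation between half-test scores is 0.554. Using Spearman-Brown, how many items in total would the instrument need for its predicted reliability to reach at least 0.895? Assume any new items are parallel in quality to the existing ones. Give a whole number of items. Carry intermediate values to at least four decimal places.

42

r_full = 2(0.554)/(1 + 0.554) = 0.7130
Solve Spearman-Brown for n: n = 0.895(1 − 0.7130) / [0.7130(1 − 0.895)] = 3.4310
Required items = 3.4310 × 12 = 41.17, so 42 items.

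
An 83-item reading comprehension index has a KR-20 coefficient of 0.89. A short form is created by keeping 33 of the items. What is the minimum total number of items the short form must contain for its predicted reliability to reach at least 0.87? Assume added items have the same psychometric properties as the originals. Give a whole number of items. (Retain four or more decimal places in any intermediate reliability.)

First, r for the 33-item form: n = 33/83 = 0.3976, so r_33 = 0.3976·0.89/(1 + (0.3976 − 1)·0.89) = 0.7629
Length factor from the short form to reach 0.87: n' = 0.87(1 − 0.7629) / [0.7629(1 − 0.87)] ≈ 2.0799
Items = 2.0799 × 33 ≈ 68.64 → 69

69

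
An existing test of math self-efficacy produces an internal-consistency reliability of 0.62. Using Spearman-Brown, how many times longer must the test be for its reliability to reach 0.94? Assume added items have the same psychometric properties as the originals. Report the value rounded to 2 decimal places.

Spearman-Brown solved for the length factor n:
n = r_target (1 − r_old) / [ r_old (1 − r_target) ]
n = [0.94 × 0.38] / [0.62 × 0.06]
  = 0.3572 / 0.0372 = 9.6022

9.60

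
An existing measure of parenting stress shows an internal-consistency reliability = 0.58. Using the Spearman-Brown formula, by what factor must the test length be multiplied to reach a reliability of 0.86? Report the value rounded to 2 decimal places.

4.45

Invert Spearman-Brown to solve for n:
n = r*(1 − r) / [ r (1 − r*) ]
n = 0.86 × (1 − 0.58) / [ 0.58 × (1 − 0.86) ]
n = 0.3612 / 0.0812 ≈ 4.4483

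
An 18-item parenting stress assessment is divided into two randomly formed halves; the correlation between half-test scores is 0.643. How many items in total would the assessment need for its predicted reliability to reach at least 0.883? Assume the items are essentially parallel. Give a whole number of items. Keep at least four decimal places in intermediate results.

38

Corrected full-test reliability: r_full = 2 × 0.643 / (1 + 0.643) ≈ 0.7827
n = r_tgt(1 − r_full) / [r_full(1 − r_tgt)] = 0.883 × 0.2173 / (0.7827 × 0.117) ≈ 2.0953
Required items = 2.0953 × 18 = 37.72, so 38 items.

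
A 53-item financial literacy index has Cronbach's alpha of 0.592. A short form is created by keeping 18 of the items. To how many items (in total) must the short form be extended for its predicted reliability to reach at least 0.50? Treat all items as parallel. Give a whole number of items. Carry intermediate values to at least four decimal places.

37

Short-form reliability: n = 18/53 = 0.3396; r_18 = n·r/(1+(n−1)r) ≈ 0.3301
Then solve for n' with r_old = 0.3301, r_target = 0.50: n' = 0.50(1 − 0.3301)/[0.3301(1 − 0.50)] = 2.0294
Total items = 2.0294 × 18 = 36.53, rounded up to 37.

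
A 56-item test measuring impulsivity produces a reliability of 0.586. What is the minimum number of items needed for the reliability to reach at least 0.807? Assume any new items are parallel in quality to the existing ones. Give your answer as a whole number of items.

n = 0.807(1 − 0.586) / [0.586(1 − 0.807)]
n = 0.334098 / 0.113098 ≈ 2.9541
2.9541 × 56 = 165.43 → 166 items

166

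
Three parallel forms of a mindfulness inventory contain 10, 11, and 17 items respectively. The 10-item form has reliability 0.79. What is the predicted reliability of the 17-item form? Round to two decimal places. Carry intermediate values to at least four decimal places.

The 11-item form is not needed; work directly from the 10-item form with n = 17/10 = 1.7000.
r_{17} = n·r / (1 + (n − 1)·r) = 1.3430 / 1.5530 ≈ 0.8648

0.86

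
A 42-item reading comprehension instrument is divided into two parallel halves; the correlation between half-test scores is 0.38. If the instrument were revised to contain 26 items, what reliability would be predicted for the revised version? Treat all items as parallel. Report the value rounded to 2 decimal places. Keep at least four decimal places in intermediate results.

0.43

Full-test reliability from the split-half r: r_full = 2(0.38)/(1 + 0.38) = 0.5507
Then adjust to 26 items: n = 26/42 = 0.6190
r_new = n·r_full / (1 + (n − 1)·r_full) = 0.3409 / 0.7902 ≈ 0.4314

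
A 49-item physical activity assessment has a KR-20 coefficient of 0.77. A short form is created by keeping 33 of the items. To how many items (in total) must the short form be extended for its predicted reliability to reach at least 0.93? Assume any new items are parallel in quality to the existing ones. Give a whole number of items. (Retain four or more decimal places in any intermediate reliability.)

195

First, r for the 33-item form: n = 33/49 = 0.6735, so r_33 = 0.6735·0.77/(1 + (0.6735 − 1)·0.77) = 0.6928
Then solve for n' with r_old = 0.6928, r_target = 0.93: n' = 0.93(1 − 0.6928)/[0.6928(1 − 0.93)] = 5.8911
Total items = 5.8911 × 33 = 194.41, rounded up to 195.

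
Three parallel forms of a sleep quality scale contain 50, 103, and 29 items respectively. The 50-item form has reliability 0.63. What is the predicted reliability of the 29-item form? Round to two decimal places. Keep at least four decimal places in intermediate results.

0.50

The 103-item form is not needed; work directly from the 50-item form with n = 29/50 = 0.5800.
r_{29} = n·r / (1 + (n − 1)·r) = 0.3654 / 0.7354 ≈ 0.4969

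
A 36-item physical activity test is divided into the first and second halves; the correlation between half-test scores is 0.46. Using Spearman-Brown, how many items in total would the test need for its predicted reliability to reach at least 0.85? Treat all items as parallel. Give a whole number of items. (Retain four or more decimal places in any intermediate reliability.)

120

Corrected full-test reliability: r_full = 2 × 0.46 / (1 + 0.46) ≈ 0.6301
Solve Spearman-Brown for n: n = 0.85(1 − 0.6301) / [0.6301(1 − 0.85)] = 3.3266
Required items = 3.3266 × 36 = 119.76, so 120 items.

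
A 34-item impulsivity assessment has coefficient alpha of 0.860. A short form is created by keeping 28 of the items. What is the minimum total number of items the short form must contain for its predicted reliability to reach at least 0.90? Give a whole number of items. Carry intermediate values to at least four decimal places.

50

First, r for the 28-item form: n = 28/34 = 0.8235, so r_28 = 0.8235·0.860/(1 + (0.8235 − 1)·0.860) = 0.8349
Length factor from the short form to reach 0.90: n' = 0.90(1 − 0.8349) / [0.8349(1 − 0.90)] ≈ 1.7797
Items = 1.7797 × 28 ≈ 49.83 → 50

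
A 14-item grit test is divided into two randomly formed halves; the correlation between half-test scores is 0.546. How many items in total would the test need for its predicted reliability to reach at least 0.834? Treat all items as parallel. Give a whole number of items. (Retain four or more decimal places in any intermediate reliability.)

30

r_full = 2(0.546)/(1 + 0.546) = 0.7063
n = r_tgt(1 − r_full) / [r_full(1 − r_tgt)] = 0.834 × 0.2937 / (0.7063 × 0.166) ≈ 2.0892
Required items = 2.0892 × 14 = 29.25, so 30 items.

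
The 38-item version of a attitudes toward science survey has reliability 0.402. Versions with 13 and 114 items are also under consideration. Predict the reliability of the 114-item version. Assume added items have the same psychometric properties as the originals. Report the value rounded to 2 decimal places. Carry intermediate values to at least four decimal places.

0.67

The 13-item form is not needed; work directly from the 38-item form with n = 114/38 = 3.0000.
r_{114} = n·r / (1 + (n − 1)·r) = 1.2060 / 1.8040 ≈ 0.6685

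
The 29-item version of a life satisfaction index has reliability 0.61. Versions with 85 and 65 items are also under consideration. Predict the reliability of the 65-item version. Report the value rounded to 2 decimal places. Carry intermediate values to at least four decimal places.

0.78

Only the ratio of lengths matters: n = 65/29 = 2.2414
r_{65} = n·r / (1 + (n − 1)·r) = 1.3673 / 1.7573 ≈ 0.7781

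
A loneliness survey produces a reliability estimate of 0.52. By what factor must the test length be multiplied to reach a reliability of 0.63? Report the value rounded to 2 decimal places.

1.57

Spearman-Brown solved for the length factor n:
n = r*(1 − r) / [ r (1 − r*) ]
n = 0.63(1 − 0.52) / [0.52(1 − 0.63)]
n = 0.3024 / 0.1924 ≈ 1.5717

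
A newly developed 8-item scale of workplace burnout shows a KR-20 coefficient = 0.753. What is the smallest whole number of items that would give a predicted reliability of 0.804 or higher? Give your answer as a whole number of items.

Invert Spearman-Brown to solve for n:
n = r_target (1 − r_old) / [ r_old (1 − r_target) ]
n = 0.804(1 − 0.753) / [0.753(1 − 0.804)]
n = 0.198588 / 0.147588 ≈ 1.3456
So the test needs 1.3456 × 8 ≈ 10.76 items; rounding up, 11.

11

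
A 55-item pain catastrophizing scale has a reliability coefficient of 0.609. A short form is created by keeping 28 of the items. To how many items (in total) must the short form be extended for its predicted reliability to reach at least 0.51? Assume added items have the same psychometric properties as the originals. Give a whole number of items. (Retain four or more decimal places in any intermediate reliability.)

37

First, r for the 28-item form: n = 28/55 = 0.5091, so r_28 = 0.5091·0.609/(1 + (0.5091 − 1)·0.609) = 0.4423
Then solve for n' with r_old = 0.4423, r_target = 0.51: n' = 0.51(1 − 0.4423)/[0.4423(1 − 0.51)] = 1.3124
Total items = 1.3124 × 28 = 36.75, rounded up to 37.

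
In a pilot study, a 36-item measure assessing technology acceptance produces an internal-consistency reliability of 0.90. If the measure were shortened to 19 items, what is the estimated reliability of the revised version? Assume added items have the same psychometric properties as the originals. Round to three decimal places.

0.826

The new length is 19/36 = 0.5278 times the old.
Apply the Spearman-Brown prophecy formula, r' = nr / [1 + (n − 1)r]:
r_new = 0.5278·0.90 / [1 + (0.5278 − 1)·0.90]
r_new = 0.4750 / 0.5750 ≈ 0.8261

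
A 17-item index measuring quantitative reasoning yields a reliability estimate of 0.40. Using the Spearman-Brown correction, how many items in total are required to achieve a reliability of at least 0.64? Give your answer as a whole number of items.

Rearranging the Spearman-Brown formula for n,
n = r*(1 − r) / [ r (1 − r*) ]
n = 0.64(1 − 0.40) / [0.40(1 − 0.64)]
  = 0.3840 / 0.1440 = 2.6667
2.6667 × 17 = 45.33 → 46 items

46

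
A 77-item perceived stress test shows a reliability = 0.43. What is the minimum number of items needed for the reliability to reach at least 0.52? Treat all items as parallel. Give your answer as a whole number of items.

Invert Spearman-Brown to solve for n:
n = r*(1 − r) / [ r (1 − r*) ]
n = 0.52 × (1 − 0.43) / [ 0.43 × (1 − 0.52) ]
n = 0.2964 / 0.2064 ≈ 1.4360
1.4360 × 77 = 110.57 → 111 items

111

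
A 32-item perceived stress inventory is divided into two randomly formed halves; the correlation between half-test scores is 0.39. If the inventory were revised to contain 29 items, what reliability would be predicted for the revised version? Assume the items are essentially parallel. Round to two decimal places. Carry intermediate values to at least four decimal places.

Spearman-Brown correction (n = 2): r_full = 2·0.39/(1 + 0.39) = 0.5612
Length factor from 32 to 29 items: n = 29/32 = 0.9062
r_new = n·r_full / (1 + (n − 1)·r_full) = 0.5086 / 0.9474 ≈ 0.5368

0.54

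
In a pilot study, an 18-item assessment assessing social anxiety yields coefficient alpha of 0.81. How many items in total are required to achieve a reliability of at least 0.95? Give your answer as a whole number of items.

81

Rearranging the Spearman-Brown formula for n,
n = r_target (1 − r_old) / [ r_old (1 − r_target) ]
n = [0.95 × 0.19] / [0.81 × 0.05]
  = 0.1805 / 0.0405 = 4.4568
4.4568 × 18 = 80.22 → 81 items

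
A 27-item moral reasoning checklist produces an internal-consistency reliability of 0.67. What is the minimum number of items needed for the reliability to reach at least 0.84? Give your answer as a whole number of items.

70

Spearman-Brown solved for the length factor n:
n = r_target (1 − r_old) / [ r_old (1 − r_target) ]
n = [0.84 × 0.33] / [0.67 × 0.16]
  = 0.2772 / 0.1072 = 2.5858
2.5858 × 27 = 69.82 → 70 items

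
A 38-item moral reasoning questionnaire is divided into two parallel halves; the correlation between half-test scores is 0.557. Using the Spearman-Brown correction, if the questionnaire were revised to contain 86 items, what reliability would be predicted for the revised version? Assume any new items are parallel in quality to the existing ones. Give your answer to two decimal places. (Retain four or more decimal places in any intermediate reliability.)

0.85

Spearman-Brown correction (n = 2): r_full = 2·0.557/(1 + 0.557) = 0.7155
Then adjust to 86 items: n = 86/38 = 2.2632
r_new = n·r_full / (1 + (n − 1)·r_full) = 1.6193 / 1.9038 ≈ 0.8506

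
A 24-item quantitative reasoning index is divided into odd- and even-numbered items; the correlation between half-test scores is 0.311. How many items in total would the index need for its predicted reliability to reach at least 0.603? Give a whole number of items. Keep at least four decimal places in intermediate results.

41

Corrected full-test reliability: r_full = 2 × 0.311 / (1 + 0.311) ≈ 0.4744
Solve Spearman-Brown for n: n = 0.603(1 − 0.4744) / [0.4744(1 − 0.603)] = 1.6828
Required items = 1.6828 × 24 = 40.39, so 41 items.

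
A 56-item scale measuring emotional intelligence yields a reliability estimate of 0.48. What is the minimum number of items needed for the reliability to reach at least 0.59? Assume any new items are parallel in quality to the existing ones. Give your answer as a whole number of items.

88

Invert Spearman-Brown to solve for n:
n = r_target (1 − r_old) / [ r_old (1 − r_target) ]
n = 0.59(1 − 0.48) / [0.48(1 − 0.59)]
  = 0.3068 / 0.1968 = 1.5589
Items needed = n × 56 = 1.5589 × 56 ≈ 87.30 → round up to 88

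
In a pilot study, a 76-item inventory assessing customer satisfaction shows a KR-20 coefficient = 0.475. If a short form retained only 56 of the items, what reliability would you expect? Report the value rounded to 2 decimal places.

The new length is 56/76 = 0.7368 times the old.
r_new = 0.7368·0.475 / [1 + (0.7368 − 1)·0.475]
r_new = 0.3500 / 0.8750 ≈ 0.4000

0.40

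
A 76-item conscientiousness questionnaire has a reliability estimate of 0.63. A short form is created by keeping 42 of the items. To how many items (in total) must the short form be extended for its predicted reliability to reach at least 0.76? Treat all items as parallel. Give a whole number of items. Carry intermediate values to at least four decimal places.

Short-form reliability: n = 42/76 = 0.5526; r_42 = n·r/(1+(n−1)r) ≈ 0.4848
Then solve for n' with r_old = 0.4848, r_target = 0.76: n' = 0.76(1 − 0.4848)/[0.4848(1 − 0.76)] = 3.3652
Total items = 3.3652 × 42 = 141.34, rounded up to 142.

142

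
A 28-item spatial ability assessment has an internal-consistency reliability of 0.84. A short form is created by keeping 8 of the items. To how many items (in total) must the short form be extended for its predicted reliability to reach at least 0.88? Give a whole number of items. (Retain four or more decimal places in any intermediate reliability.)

Short-form reliability: n = 8/28 = 0.2857; r_8 = n·r/(1+(n−1)r) ≈ 0.6000
Length factor from the short form to reach 0.88: n' = 0.88(1 − 0.6000) / [0.6000(1 − 0.88)] ≈ 4.8889
Items = 4.8889 × 8 ≈ 39.11 → 40

40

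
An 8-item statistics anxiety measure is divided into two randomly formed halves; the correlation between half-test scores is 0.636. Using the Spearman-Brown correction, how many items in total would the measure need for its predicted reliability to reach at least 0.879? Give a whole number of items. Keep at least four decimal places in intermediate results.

Corrected full-test reliability: r_full = 2 × 0.636 / (1 + 0.636) ≈ 0.7775
n = r_tgt(1 − r_full) / [r_full(1 − r_tgt)] = 0.879 × 0.2225 / (0.7775 × 0.121) ≈ 2.0789
Items = 2.0789 × 8 ≈ 16.63 → 17

17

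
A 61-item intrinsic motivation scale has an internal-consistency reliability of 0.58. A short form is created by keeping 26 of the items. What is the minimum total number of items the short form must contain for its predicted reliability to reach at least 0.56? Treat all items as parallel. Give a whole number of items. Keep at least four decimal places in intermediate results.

57

Short-form reliability: n = 26/61 = 0.4262; r_26 = n·r/(1+(n−1)r) ≈ 0.3705
Length factor from the short form to reach 0.56: n' = 0.56(1 − 0.3705) / [0.3705(1 − 0.56)] ≈ 2.1624
Items = 2.1624 × 26 ≈ 56.22 → 57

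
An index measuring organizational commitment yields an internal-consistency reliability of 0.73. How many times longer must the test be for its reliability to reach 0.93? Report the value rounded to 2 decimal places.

4.91

n = 0.93 × (1 − 0.73) / [ 0.73 × (1 − 0.93) ]
n = 0.2511 / 0.0511 ≈ 4.9139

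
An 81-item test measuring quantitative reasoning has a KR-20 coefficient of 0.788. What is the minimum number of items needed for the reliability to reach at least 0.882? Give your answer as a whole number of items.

n = 0.882(1 − 0.788) / [0.788(1 − 0.882)]
n = 0.186984 / 0.092984 ≈ 2.0109
2.0109 × 81 = 162.88 → 163 items

163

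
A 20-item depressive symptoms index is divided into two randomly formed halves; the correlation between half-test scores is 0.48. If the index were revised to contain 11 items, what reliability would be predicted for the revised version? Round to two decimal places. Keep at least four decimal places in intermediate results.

0.50

Full-test reliability from the split-half r: r_full = 2(0.48)/(1 + 0.48) = 0.6486
Length factor from 20 to 11 items: n = 11/20 = 0.5500
r_new = n·r_full / (1 + (n − 1)·r_full) = 0.3567 / 0.7081 ≈ 0.5037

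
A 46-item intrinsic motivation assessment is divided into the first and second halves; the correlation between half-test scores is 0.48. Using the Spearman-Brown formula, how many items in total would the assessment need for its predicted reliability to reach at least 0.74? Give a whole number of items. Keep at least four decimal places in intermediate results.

Corrected full-test reliability: r_full = 2 × 0.48 / (1 + 0.48) ≈ 0.6486
Solve Spearman-Brown for n: n = 0.74(1 − 0.6486) / [0.6486(1 − 0.74)] = 1.5420
Required items = 1.5420 × 46 = 70.93, so 71 items.

71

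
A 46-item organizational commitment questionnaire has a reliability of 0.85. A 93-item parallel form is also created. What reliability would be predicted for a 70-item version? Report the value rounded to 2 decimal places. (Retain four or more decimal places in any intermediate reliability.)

0.90

The 93-item form is not needed; work directly from the 46-item form with n = 70/46 = 1.5217.
r_{70} = n·r / (1 + (n − 1)·r) = 1.2934 / 1.4434 ≈ 0.8961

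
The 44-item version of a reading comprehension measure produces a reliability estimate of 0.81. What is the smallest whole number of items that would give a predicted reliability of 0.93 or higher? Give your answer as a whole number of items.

138

Invert Spearman-Brown to solve for n:
n = r*(1 − r) / [ r (1 − r*) ]
n = 0.93 × (1 − 0.81) / [ 0.81 × (1 − 0.93) ]
n = 0.1767 / 0.0567 ≈ 3.1164
Items needed = n × 44 = 3.1164 × 44 ≈ 137.12 → round up to 138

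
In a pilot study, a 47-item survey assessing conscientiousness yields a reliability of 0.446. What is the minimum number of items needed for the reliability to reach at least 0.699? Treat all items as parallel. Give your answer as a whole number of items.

Rearranging the Spearman-Brown formula for n,
n = r_target (1 − r_old) / [ r_old (1 − r_target) ]
n = 0.699(1 − 0.446) / [0.446(1 − 0.699)]
  = 0.387246 / 0.134246 = 2.8846
2.8846 × 47 = 135.58 → 136 items

136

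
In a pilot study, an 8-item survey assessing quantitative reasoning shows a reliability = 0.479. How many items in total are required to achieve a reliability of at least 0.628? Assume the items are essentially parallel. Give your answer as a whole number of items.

15

n = 0.628(1 − 0.479) / [0.479(1 − 0.628)]
n = 0.327188 / 0.178188 ≈ 1.8362
Items needed = n × 8 = 1.8362 × 8 ≈ 14.69 → round up to 15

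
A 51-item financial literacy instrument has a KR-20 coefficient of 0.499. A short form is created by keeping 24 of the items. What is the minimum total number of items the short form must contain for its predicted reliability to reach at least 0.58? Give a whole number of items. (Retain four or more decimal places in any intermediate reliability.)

Short-form reliability: n = 24/51 = 0.4706; r_24 = n·r/(1+(n−1)r) ≈ 0.3191
Then solve for n' with r_old = 0.3191, r_target = 0.58: n' = 0.58(1 − 0.3191)/[0.3191(1 − 0.58)] = 2.9467
Total items = 2.9467 × 24 = 70.72, rounded up to 71.

71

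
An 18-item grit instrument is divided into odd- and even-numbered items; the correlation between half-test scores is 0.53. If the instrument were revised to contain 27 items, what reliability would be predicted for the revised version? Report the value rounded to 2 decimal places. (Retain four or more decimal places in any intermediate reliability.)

Spearman-Brown correction (n = 2): r_full = 2·0.53/(1 + 0.53) = 0.6928
Then adjust to 27 items: n = 27/18 = 1.5000
r_new = n·r_full / (1 + (n − 1)·r_full) = 1.0392 / 1.3464 ≈ 0.7718

0.77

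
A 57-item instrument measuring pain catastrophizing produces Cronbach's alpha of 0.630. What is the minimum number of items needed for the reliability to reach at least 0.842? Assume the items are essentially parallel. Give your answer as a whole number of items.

Spearman-Brown solved for the length factor n:
n = r*(1 − r) / [ r (1 − r*) ]
n = 0.842 × (1 − 0.630) / [ 0.630 × (1 − 0.842) ]
  = 0.311540 / 0.099540 = 3.1298
3.1298 × 57 = 178.40 → 179 items

179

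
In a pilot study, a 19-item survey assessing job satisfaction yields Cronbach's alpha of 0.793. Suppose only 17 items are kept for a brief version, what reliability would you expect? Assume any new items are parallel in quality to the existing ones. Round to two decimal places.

0.77

n = 17/19 = 0.8947
r_new = (0.8947 × 0.793) / (1 + (0.8947 − 1) × 0.793)
     = 0.7095 / 0.9165 = 0.7741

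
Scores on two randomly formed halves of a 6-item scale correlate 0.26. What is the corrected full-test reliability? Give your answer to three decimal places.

The full test is twice the length of either half (n = 2).
r_full = 2r_hh / (1 + r_hh) = 2 × 0.26 / (1 + 0.26)
r_full = 0.5200 / 1.2600 ≈ 0.4127

0.413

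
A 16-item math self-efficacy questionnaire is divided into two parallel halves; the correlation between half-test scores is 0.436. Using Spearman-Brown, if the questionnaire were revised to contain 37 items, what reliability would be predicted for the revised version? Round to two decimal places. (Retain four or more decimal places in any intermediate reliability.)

Spearman-Brown correction (n = 2): r_full = 2·0.436/(1 + 0.436) = 0.6072
Length factor from 16 to 37 items: n = 37/16 = 2.3125
r_new = n·r_full / (1 + (n − 1)·r_full) = 1.4042 / 1.7969 ≈ 0.7815

0.78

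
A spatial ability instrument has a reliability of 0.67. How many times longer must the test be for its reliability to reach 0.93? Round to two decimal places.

n = [0.93 × 0.33] / [0.67 × 0.07]
n = 0.3069 / 0.0469 ≈ 6.5437

6.54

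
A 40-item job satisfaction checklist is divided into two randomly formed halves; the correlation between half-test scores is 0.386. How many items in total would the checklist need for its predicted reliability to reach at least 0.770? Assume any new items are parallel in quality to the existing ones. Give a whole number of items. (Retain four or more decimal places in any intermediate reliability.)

107

Corrected full-test reliability: r_full = 2 × 0.386 / (1 + 0.386) ≈ 0.5570
Solve Spearman-Brown for n: n = 0.770(1 − 0.5570) / [0.5570(1 − 0.770)] = 2.6626
Items = 2.6626 × 40 ≈ 106.50 → 107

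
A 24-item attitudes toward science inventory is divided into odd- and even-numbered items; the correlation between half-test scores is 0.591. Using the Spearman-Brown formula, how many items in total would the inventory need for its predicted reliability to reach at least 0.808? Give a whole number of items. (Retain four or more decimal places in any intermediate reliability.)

35

Corrected full-test reliability: r_full = 2 × 0.591 / (1 + 0.591) ≈ 0.7429
Solve Spearman-Brown for n: n = 0.808(1 − 0.7429) / [0.7429(1 − 0.808)] = 1.4564
Items = 1.4564 × 24 ≈ 34.95 → 35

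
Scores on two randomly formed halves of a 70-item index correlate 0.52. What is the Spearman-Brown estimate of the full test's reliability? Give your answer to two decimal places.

Each half is half the length of the full test, so the full test is n = 2 times a half.
r_full = 2r_hh / (1 + r_hh) = 2 × 0.52 / (1 + 0.52)
       = 1.0400 / 1.5200 = 0.6842

0.68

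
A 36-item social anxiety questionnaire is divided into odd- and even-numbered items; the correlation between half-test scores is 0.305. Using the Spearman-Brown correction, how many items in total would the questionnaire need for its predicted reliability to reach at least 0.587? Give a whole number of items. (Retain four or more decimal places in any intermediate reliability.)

59

r_full = 2(0.305)/(1 + 0.305) = 0.4674
n = r_tgt(1 − r_full) / [r_full(1 − r_tgt)] = 0.587 × 0.5326 / (0.4674 × 0.413) ≈ 1.6196
Required items = 1.6196 × 36 = 58.31, so 59 items.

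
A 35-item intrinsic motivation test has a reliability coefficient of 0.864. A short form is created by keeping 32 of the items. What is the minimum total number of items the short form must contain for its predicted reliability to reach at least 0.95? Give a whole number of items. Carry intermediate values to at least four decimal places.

105

First, r for the 32-item form: n = 32/35 = 0.9143, so r_32 = 0.9143·0.864/(1 + (0.9143 − 1)·0.864) = 0.8531
Length factor from the short form to reach 0.95: n' = 0.95(1 − 0.8531) / [0.8531(1 − 0.95)] ≈ 3.2717
Items = 3.2717 × 32 ≈ 104.69 → 105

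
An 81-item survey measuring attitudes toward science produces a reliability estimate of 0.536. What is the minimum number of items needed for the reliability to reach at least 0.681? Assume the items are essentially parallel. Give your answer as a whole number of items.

150

n = 0.681(1 − 0.536) / [0.536(1 − 0.681)]
  = 0.315984 / 0.170984 = 1.8480
1.8480 × 81 = 149.69 → 150 items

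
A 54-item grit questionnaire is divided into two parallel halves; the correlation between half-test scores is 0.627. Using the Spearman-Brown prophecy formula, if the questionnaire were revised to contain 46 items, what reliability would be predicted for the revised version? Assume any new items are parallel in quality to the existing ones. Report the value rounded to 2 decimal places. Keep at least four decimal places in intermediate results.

0.74

Spearman-Brown correction (n = 2): r_full = 2·0.627/(1 + 0.627) = 0.7707
Then adjust to 46 items: n = 46/54 = 0.8519
r_new = n·r_full / (1 + (n − 1)·r_full) = 0.6566 / 0.8859 ≈ 0.7412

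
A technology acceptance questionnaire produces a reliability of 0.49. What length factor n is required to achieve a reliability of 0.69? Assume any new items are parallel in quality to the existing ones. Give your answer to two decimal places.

n = 0.69(1 − 0.49) / [0.49(1 − 0.69)]
n = 0.3519 / 0.1519 ≈ 2.3167

2.32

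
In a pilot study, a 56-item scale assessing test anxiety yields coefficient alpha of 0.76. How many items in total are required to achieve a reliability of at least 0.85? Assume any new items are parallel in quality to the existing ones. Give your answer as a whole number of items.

101

Rearranging the Spearman-Brown formula for n,
n = r*(1 − r) / [ r (1 − r*) ]
n = 0.85 × (1 − 0.76) / [ 0.76 × (1 − 0.85) ]
n = 0.2040 / 0.1140 ≈ 1.7895
1.7895 × 56 = 100.21 → 101 items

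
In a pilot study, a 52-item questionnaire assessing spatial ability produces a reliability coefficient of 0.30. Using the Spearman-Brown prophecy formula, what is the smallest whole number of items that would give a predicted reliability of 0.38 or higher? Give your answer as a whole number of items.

Invert Spearman-Brown to solve for n:
n = r*(1 − r) / [ r (1 − r*) ]
n = 0.38(1 − 0.30) / [0.30(1 − 0.38)]
n = 0.2660 / 0.1860 ≈ 1.4301
Items needed = n × 52 = 1.4301 × 52 ≈ 74.37 → round up to 75

75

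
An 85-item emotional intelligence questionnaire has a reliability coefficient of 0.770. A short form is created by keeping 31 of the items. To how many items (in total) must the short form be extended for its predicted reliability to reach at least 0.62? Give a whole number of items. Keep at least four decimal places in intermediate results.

First, r for the 31-item form: n = 31/85 = 0.3647, so r_31 = 0.3647·0.770/(1 + (0.3647 − 1)·0.770) = 0.5497
Then solve for n' with r_old = 0.5497, r_target = 0.62: n' = 0.62(1 − 0.5497)/[0.5497(1 − 0.62)] = 1.3365
Items = 1.3365 × 31 ≈ 41.43 → 42

42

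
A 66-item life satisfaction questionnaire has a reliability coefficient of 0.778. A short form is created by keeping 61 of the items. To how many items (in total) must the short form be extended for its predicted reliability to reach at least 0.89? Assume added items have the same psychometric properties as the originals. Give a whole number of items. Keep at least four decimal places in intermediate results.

Short-form reliability: n = 61/66 = 0.9242; r_61 = n·r/(1+(n−1)r) ≈ 0.7641
Then solve for n' with r_old = 0.7641, r_target = 0.89: n' = 0.89(1 − 0.7641)/[0.7641(1 − 0.89)] = 2.4979
Total items = 2.4979 × 61 = 152.37, rounded up to 153.

153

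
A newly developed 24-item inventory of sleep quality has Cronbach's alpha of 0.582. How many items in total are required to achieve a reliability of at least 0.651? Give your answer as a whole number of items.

33

n = 0.651(1 − 0.582) / [0.582(1 − 0.651)]
  = 0.272118 / 0.203118 = 1.3397
Items needed = n × 24 = 1.3397 × 24 ≈ 32.15 → round up to 33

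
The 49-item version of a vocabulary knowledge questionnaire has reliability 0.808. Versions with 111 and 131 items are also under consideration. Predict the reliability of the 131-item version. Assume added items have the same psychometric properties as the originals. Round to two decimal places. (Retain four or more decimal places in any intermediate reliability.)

Only the ratio of lengths matters: n = 131/49 = 2.6735
r_{131} = n·r / (1 + (n − 1)·r) = 2.1602 / 2.3522 ≈ 0.9184

0.92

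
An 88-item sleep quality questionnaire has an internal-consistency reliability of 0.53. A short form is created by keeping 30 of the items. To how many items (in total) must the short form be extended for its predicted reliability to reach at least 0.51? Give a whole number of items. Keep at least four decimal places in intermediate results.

82

First, r for the 30-item form: n = 30/88 = 0.3409, so r_30 = 0.3409·0.53/(1 + (0.3409 − 1)·0.53) = 0.2777
Then solve for n' with r_old = 0.2777, r_target = 0.51: n' = 0.51(1 − 0.2777)/[0.2777(1 − 0.51)] = 2.7072
Total items = 2.7072 × 30 = 81.22, rounded up to 82.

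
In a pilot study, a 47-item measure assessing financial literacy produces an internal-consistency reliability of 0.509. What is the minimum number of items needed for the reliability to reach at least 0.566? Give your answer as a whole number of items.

n = 0.566(1 − 0.509) / [0.509(1 − 0.566)]
n = 0.277906 / 0.220906 ≈ 1.2580
Items needed = n × 47 = 1.2580 × 47 ≈ 59.13 → round up to 60

60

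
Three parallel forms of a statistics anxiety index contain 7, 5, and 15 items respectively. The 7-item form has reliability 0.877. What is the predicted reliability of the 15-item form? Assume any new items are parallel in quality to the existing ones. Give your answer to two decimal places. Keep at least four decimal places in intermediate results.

The 5-item form is not needed; work directly from the 7-item form with n = 15/7 = 2.1429.
r_{15} = n·r / (1 + (n − 1)·r) = 1.8793 / 2.0023 ≈ 0.9386

0.94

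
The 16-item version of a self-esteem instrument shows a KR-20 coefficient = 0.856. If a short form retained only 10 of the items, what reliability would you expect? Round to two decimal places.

0.79

n = 10/16 = 0.625
By Spearman-Brown, r_new = n r / (1 + (n − 1) r).
r_new = (0.625 × 0.856) / (1 + (0.625 − 1) × 0.856)
     = 0.5350 / 0.6790 = 0.7879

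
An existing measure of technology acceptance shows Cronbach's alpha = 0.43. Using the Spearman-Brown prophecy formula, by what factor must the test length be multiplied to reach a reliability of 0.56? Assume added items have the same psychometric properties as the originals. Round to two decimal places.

1.69

Rearranging the Spearman-Brown formula for n,
n = r*(1 − r) / [ r (1 − r*) ]
n = 0.56(1 − 0.43) / [0.43(1 − 0.56)]
  = 0.3192 / 0.1892 = 1.6871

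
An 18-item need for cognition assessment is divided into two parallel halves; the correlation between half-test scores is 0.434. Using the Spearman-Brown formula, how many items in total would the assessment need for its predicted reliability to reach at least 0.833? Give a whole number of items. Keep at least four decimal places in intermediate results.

59

r_full = 2(0.434)/(1 + 0.434) = 0.6053
n = r_tgt(1 − r_full) / [r_full(1 − r_tgt)] = 0.833 × 0.3947 / (0.6053 × 0.167) ≈ 3.2526
Items = 3.2526 × 18 ≈ 58.55 → 59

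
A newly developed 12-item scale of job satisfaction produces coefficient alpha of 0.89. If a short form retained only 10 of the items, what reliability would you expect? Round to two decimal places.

The new length is 10/12 = 0.8333 times the old.
Apply the Spearman-Brown prophecy formula, r' = nr / [1 + (n − 1)r]:
r_new = 0.8333·0.89 / [1 + (0.8333 − 1)·0.89]
     = 0.7416 / 0.8516 = 0.8708

0.87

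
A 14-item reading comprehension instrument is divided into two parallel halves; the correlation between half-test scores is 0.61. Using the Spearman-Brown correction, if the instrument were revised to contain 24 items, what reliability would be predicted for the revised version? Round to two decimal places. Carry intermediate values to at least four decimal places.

Full-test reliability from the split-half r: r_full = 2(0.61)/(1 + 0.61) = 0.7578
Length factor from 14 to 24 items: n = 24/14 = 1.7143
r_new = n·r_full / (1 + (n − 1)·r_full) = 1.2991 / 1.5413 ≈ 0.8429

0.84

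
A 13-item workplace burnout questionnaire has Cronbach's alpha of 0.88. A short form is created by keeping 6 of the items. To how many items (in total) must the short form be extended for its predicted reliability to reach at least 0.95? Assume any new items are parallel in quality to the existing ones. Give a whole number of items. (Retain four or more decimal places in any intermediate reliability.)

34

Short-form reliability: n = 6/13 = 0.4615; r_6 = n·r/(1+(n−1)r) ≈ 0.7719
Then solve for n' with r_old = 0.7719, r_target = 0.95: n' = 0.95(1 − 0.7719)/[0.7719(1 − 0.95)] = 5.6146
Items = 5.6146 × 6 ≈ 33.69 → 34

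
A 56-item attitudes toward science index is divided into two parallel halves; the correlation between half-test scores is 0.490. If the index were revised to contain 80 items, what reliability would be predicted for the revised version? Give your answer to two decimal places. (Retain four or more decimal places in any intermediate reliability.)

0.73

Spearman-Brown correction (n = 2): r_full = 2·0.490/(1 + 0.490) = 0.6577
Length factor from 56 to 80 items: n = 80/56 = 1.4286
r_new = n·r_full / (1 + (n − 1)·r_full) = 0.9396 / 1.2819 ≈ 0.7330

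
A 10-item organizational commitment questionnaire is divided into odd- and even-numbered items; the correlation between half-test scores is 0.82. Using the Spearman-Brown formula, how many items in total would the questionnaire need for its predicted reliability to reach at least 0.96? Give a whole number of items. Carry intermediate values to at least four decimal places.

27

Corrected full-test reliability: r_full = 2 × 0.82 / (1 + 0.82) ≈ 0.9011
n = r_tgt(1 − r_full) / [r_full(1 − r_tgt)] = 0.96 × 0.0989 / (0.9011 × 0.04) ≈ 2.6341
Items = 2.6341 × 10 ≈ 26.34 → 27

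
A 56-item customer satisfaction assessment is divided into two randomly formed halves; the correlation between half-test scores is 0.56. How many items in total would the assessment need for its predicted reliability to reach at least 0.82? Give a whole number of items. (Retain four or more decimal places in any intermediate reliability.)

101

Corrected full-test reliability: r_full = 2 × 0.56 / (1 + 0.56) ≈ 0.7179
n = r_tgt(1 − r_full) / [r_full(1 − r_tgt)] = 0.82 × 0.2821 / (0.7179 × 0.18) ≈ 1.7901
Required items = 1.7901 × 56 = 100.25, so 101 items.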